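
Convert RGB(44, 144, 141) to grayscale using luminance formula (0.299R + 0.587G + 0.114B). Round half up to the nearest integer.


Gray = 0.299×R + 0.587×G + 0.114×B
Gray = 0.299×44 + 0.587×144 + 0.114×141
Gray = 13.156 + 84.528 + 16.074
Gray = 113.758 → round half up → 114
Gray = 114


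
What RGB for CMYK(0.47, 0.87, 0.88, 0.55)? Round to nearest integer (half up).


R = 255 × (1-C) × (1-K) = 255 × 0.53 × 0.45 = 60.8175 → 61
G = 255 × (1-M) × (1-K) = 255 × 0.13 × 0.45 = 14.9175 → 15
B = 255 × (1-Y) × (1-K) = 255 × 0.12 × 0.45 = 13.77 → 14
= RGB(61, 15, 14)


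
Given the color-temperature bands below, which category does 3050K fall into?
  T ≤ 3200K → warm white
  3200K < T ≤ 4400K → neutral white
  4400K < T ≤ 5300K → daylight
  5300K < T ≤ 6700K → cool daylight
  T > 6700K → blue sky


Temperature: 3050K
3050K ≤ 3200K → warm white
Classification: warm white


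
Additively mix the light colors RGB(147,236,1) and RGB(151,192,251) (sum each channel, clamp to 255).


Additive: each channel = min(255, C₁+C₂)
R: 147+151 = 298 → 255
G: 236+192 = 428 → 255
B: 1+251 = 252 → 252
= RGB(255, 255, 252)


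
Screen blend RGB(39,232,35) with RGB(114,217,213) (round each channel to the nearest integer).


Screen: C = 255 - (255-A)×(255-B)/255, rounded to nearest integer
R: 255 - (255-39)×(255-114)/255 = 255 - 30456/255 ≈ 255 - 119.435 = 135.565 → 136
G: 255 - (255-232)×(255-217)/255 = 255 - 874/255 ≈ 255 - 3.427 = 251.573 → 252
B: 255 - (255-35)×(255-213)/255 = 255 - 9240/255 ≈ 255 - 36.235 = 218.765 → 219
= RGB(136, 252, 219)


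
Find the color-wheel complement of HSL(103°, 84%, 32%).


Complement = opposite side of color wheel = hue + 180°
H' = (103 + 180) mod 360 = 283°
S and L unchanged.
= HSL(283°, 84%, 32%)


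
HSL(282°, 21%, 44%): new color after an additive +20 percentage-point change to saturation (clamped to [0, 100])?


Original S = 21%
Adjustment = +20 percentage points
New S = 21 + (20) = 41
Clamp to [0, 100] → 41
= HSL(282°, 41%, 44%)


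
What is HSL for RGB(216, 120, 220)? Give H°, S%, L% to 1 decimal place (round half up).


Normalize: R'=216/255≈0.8471, G'=120/255≈0.4706, B'=220/255≈0.8627
Max=220/255, Min=120/255, Δ=Max-Min=100/255
L = (Max+Min)/2 = (220+120)/510 = 340/510 = 0.66666… → L = 66.7%
L > 0.5 → S = Δ/(2-Max-Min) = 100/(510-220-120) = 100/170 = 0.58823… → S = 58.8%
(the 1/255 factors cancel in S and H, so raw channel differences can be used)
Max is B' → H = 60 × ((R-G)/Δ + 4) = 60 × ((216-120)/100 + 4)
  96/100 + 4 = 0.96 + 4 = 4.96
  H = 60 × 4.96 = 297.6° → H = 297.6°
= HSL(297.6°, 58.8%, 66.7%)


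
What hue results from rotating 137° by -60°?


New hue = (H + rotation) mod 360
New hue = (137 -60) mod 360
= 77 mod 360
= 77°


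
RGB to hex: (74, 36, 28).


R = 74 → 4A (hex)
G = 36 → 24 (hex)
B = 28 → 1C (hex)
Hex = #4A241C


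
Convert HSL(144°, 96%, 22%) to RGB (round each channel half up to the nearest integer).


H=144°, S=0.96, L=0.22
C = (1-|2L-1|)×S = (1-|-0.56|)×0.96 = 0.4224
H' = H/60 = 144/60 ≈ 2.4000; X = C×(1-|H' mod 2 - 1|) = 0.16896
m = L - C/2 = 0.22 - 0.2112 = 0.0088
Sector ⌊H'⌋ = 2 → (R',G',B') = (0.0, 0.4224, 0.16896)
RGB = ((R'+m)×255, (G'+m)×255, (B'+m)×255) = (2.244, 109.956, 45.3288)
Round half up → RGB(2, 110, 45)


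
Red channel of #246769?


Color: #246769
R = 24 = 36
G = 67 = 103
B = 69 = 105
Red = 36


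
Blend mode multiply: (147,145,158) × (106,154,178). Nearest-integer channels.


Multiply: C = A×B/255, rounded to nearest integer
R: 147×106/255 = 15582/255 ≈ 61.106 → 61
G: 145×154/255 = 22330/255 ≈ 87.569 → 88
B: 158×178/255 = 28124/255 ≈ 110.290 → 110
= RGB(61, 88, 110)


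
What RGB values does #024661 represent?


02 → 2 (R)
46 → 70 (G)
61 → 97 (B)
= RGB(2, 70, 97)


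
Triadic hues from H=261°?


Triadic: equally spaced at 120° intervals
H1 = 261°
H2 = (261 + 120) mod 360 = 21°
H3 = (261 + 240) mod 360 = 141°
Triadic = 261°, 21°, 141°


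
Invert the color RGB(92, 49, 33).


Invert: (255-R, 255-G, 255-B)
R: 255-92 = 163
G: 255-49 = 206
B: 255-33 = 222
= RGB(163, 206, 222)


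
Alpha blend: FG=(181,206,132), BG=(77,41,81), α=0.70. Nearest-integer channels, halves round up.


C = α×F + (1-α)×B, with 1-α = 0.30
R: 0.70×181 + 0.30×77 = 126.70 + 23.10 = 149.80 → 150
G: 0.70×206 + 0.30×41 = 144.20 + 12.30 = 156.50 → 157
B: 0.70×132 + 0.30×81 = 92.40 + 24.30 = 116.70 → 117
= RGB(150, 157, 117)


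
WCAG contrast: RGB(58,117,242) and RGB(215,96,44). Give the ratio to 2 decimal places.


Linearize each sRGB channel c=v/255: c/12.92 if c ≤ 0.04045 else ((c+0.055)/1.055)^2.4
L = 0.2126×R_lin + 0.7152×G_lin + 0.0722×B_lin
Color 1 (58,117,242):
  R=58: 58/255≈0.2275 > 0.04045 → ((0.2275+0.055)/1.055)^2.4 ≈ 0.04231
  G=117: 117/255≈0.4588 > 0.04045 → ((0.4588+0.055)/1.055)^2.4 ≈ 0.17789
  B=242: 242/255≈0.9490 > 0.04045 → ((0.9490+0.055)/1.055)^2.4 ≈ 0.88792
  L1 = 0.2126×0.04231 + 0.7152×0.17789 + 0.0722×0.88792 ≈ 0.20033
Color 2 (215,96,44):
  R=215: 215/255≈0.8431 > 0.04045 → ((0.8431+0.055)/1.055)^2.4 ≈ 0.67954
  G=96: 96/255≈0.3765 > 0.04045 → ((0.3765+0.055)/1.055)^2.4 ≈ 0.11697
  B=44: 44/255≈0.1725 > 0.04045 → ((0.1725+0.055)/1.055)^2.4 ≈ 0.02519
  L2 = 0.2126×0.67954 + 0.7152×0.11697 + 0.0722×0.02519 ≈ 0.22995
Lighter = 0.22995, Darker = 0.20033
Ratio = (L_lighter + 0.05) / (L_darker + 0.05)
Ratio = (0.22995 + 0.05) / (0.20033 + 0.05) = 0.27995 / 0.25033 ≈ 1.1183
Ratio ≈ 1.12:1


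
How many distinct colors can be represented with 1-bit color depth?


Colors = 2^bits = 2^1
= 2 colors


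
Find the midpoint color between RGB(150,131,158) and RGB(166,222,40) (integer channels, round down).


Midpoint: each channel = ⌊(C₁+C₂)/2⌋
R: ⌊(150+166)/2⌋ = 158
G: ⌊(131+222)/2⌋ = 176
B: ⌊(158+40)/2⌋ = 99
= RGB(158, 176, 99)


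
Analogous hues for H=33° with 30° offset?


Base hue: 33°
Left analog: (33 - 30) mod 360 = 3°
Right analog: (33 + 30) mod 360 = 63°
Analogous hues = 3° and 63°


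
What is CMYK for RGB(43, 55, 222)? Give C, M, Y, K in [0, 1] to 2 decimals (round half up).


R'=43/255≈0.1686, G'=55/255≈0.2157, B'=222/255≈0.8706
K = 1 - max(R',G',B') = 1 - 222/255 = 33/255 = 0.12941… → 0.13
(1-R'-K)/(1-K) simplifies to (max-R)/max with max = 222:
C = (222-43)/222 = 179/222 = 0.80630… → 0.81
M = (222-55)/222 = 167/222 = 0.75225… → 0.75
Y = (222-222)/222 = 0/222 = 0 → 0.00
= CMYK(0.81, 0.75, 0.00, 0.13)


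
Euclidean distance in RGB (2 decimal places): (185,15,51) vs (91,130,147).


d = √[(R₁-R₂)² + (G₁-G₂)² + (B₁-B₂)²]
d = √[(185-91)² + (15-130)² + (51-147)²]
d = √[8836 + 13225 + 9216]
d = √31277
d ≈ 176.85


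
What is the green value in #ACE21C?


Color: #ACE21C
R = AC = 172
G = E2 = 226
B = 1C = 28
Green = 226


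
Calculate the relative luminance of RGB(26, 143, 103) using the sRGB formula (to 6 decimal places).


Linearize each channel (sRGB transfer function): c = v/255; c_lin = c/12.92 if c ≤ 0.04045, else ((c+0.055)/1.055)^2.4
  R: 26/255 ≈ 0.101961 > 0.04045 → ((0.101961+0.055)/1.055)^2.4 ≈ 0.010330
  G: 143/255 ≈ 0.560784 > 0.04045 → ((0.560784+0.055)/1.055)^2.4 ≈ 0.274677
  B: 103/255 ≈ 0.403922 > 0.04045 → ((0.403922+0.055)/1.055)^2.4 ≈ 0.135633
R_lin = 0.010330, G_lin = 0.274677, B_lin = 0.135633
L = 0.2126×R + 0.7152×G + 0.0722×B
L = 0.2126×0.010330 + 0.7152×0.274677 + 0.0722×0.135633
L ≈ 0.208438


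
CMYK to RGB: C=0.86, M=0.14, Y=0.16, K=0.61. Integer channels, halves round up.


R = 255 × (1-C) × (1-K) = 255 × 0.14 × 0.39 = 13.923 → 14
G = 255 × (1-M) × (1-K) = 255 × 0.86 × 0.39 = 85.527 → 86
B = 255 × (1-Y) × (1-K) = 255 × 0.84 × 0.39 = 83.538 → 84
= RGB(14, 86, 84)


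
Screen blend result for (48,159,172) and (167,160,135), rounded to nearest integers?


Screen: C = 255 - (255-A)×(255-B)/255, rounded to nearest integer
R: 255 - (255-48)×(255-167)/255 = 255 - 18216/255 ≈ 255 - 71.435 = 183.565 → 184
G: 255 - (255-159)×(255-160)/255 = 255 - 9120/255 ≈ 255 - 35.765 = 219.235 → 219
B: 255 - (255-172)×(255-135)/255 = 255 - 9960/255 ≈ 255 - 39.059 = 215.941 → 216
= RGB(184, 219, 216)


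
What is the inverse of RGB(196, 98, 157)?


Invert: (255-R, 255-G, 255-B)
R: 255-196 = 59
G: 255-98 = 157
B: 255-157 = 98
= RGB(59, 157, 98)


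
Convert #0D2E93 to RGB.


0D → 13 (R)
2E → 46 (G)
93 → 147 (B)
= RGB(13, 46, 147)


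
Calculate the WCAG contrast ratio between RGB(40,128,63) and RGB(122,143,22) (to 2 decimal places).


Linearize each sRGB channel c=v/255: c/12.92 if c ≤ 0.04045 else ((c+0.055)/1.055)^2.4
L = 0.2126×R_lin + 0.7152×G_lin + 0.0722×B_lin
Color 1 (40,128,63):
  R=40: 40/255≈0.1569 > 0.04045 → ((0.1569+0.055)/1.055)^2.4 ≈ 0.02122
  G=128: 128/255≈0.5020 > 0.04045 → ((0.5020+0.055)/1.055)^2.4 ≈ 0.21586
  B=63: 63/255≈0.2471 > 0.04045 → ((0.2471+0.055)/1.055)^2.4 ≈ 0.04971
  L1 = 0.2126×0.02122 + 0.7152×0.21586 + 0.0722×0.04971 ≈ 0.16248
Color 2 (122,143,22):
  R=122: 122/255≈0.4784 > 0.04045 → ((0.4784+0.055)/1.055)^2.4 ≈ 0.19462
  G=143: 143/255≈0.5608 > 0.04045 → ((0.5608+0.055)/1.055)^2.4 ≈ 0.27468
  B=22: 22/255≈0.0863 > 0.04045 → ((0.0863+0.055)/1.055)^2.4 ≈ 0.00802
  L2 = 0.2126×0.19462 + 0.7152×0.27468 + 0.0722×0.00802 ≈ 0.23840
Lighter = 0.23840, Darker = 0.16248
Ratio = (L_lighter + 0.05) / (L_darker + 0.05)
Ratio = (0.23840 + 0.05) / (0.16248 + 0.05) = 0.28840 / 0.21248 ≈ 1.3573
Ratio ≈ 1.36:1


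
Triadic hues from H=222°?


Triadic: equally spaced at 120° intervals
H1 = 222°
H2 = (222 + 120) mod 360 = 342°
H3 = (222 + 240) mod 360 = 102°
Triadic = 222°, 342°, 102°


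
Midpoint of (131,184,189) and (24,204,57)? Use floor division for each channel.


Midpoint: each channel = ⌊(C₁+C₂)/2⌋
R: ⌊(131+24)/2⌋ = 77
G: ⌊(184+204)/2⌋ = 194
B: ⌊(189+57)/2⌋ = 123
= RGB(77, 194, 123)


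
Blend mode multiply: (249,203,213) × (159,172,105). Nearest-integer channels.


Multiply: C = A×B/255, rounded to nearest integer
R: 249×159/255 = 39591/255 ≈ 155.259 → 155
G: 203×172/255 = 34916/255 ≈ 136.925 → 137
B: 213×105/255 = 22365/255 ≈ 87.706 → 88
= RGB(155, 137, 88)


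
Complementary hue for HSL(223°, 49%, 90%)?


Complement = opposite side of color wheel = hue + 180°
H' = (223 + 180) mod 360 = 43°
S and L unchanged.
= HSL(43°, 49%, 90%)


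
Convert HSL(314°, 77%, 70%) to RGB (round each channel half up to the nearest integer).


H=314°, S=0.77, L=0.70
C = (1-|2L-1|)×S = (1-|0.40|)×0.77 = 0.462
H' = H/60 = 314/60 ≈ 5.2333; X = C×(1-|H' mod 2 - 1|) = 0.3542
m = L - C/2 = 0.70 - 0.231 = 0.469
Sector ⌊H'⌋ = 5 → (R',G',B') = (0.462, 0.0, 0.3542)
RGB = ((R'+m)×255, (G'+m)×255, (B'+m)×255) = (237.405, 119.595, 209.916)
Round half up → RGB(237, 120, 210)


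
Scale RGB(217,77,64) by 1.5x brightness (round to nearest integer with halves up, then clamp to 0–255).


Multiply each channel by 1.5, round half up, clamp to [0, 255]
R: 217×1.5 = 325.5 → round → 326 → clamp → 255
G: 77×1.5 = 115.5 → round → 116
B: 64×1.5 = 96
= RGB(255, 116, 96)


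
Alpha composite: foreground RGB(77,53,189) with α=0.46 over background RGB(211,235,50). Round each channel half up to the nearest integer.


C = α×F + (1-α)×B, with 1-α = 0.54
R: 0.46×77 + 0.54×211 = 35.42 + 113.94 = 149.36 → 149
G: 0.46×53 + 0.54×235 = 24.38 + 126.90 = 151.28 → 151
B: 0.46×189 + 0.54×50 = 86.94 + 27.00 = 113.94 → 114
= RGB(149, 151, 114)


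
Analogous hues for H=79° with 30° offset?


Base hue: 79°
Left analog: (79 - 30) mod 360 = 49°
Right analog: (79 + 30) mod 360 = 109°
Analogous hues = 49° and 109°


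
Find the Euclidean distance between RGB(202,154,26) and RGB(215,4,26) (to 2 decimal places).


d = √[(R₁-R₂)² + (G₁-G₂)² + (B₁-B₂)²]
d = √[(202-215)² + (154-4)² + (26-26)²]
d = √[169 + 22500 + 0]
d = √22669
d ≈ 150.56


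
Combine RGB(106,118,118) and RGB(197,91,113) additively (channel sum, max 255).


Additive: each channel = min(255, C₁+C₂)
R: 106+197 = 303 → 255
G: 118+91 = 209 → 209
B: 118+113 = 231 → 231
= RGB(255, 209, 231)


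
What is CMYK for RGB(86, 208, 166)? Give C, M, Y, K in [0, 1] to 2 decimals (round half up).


R'=86/255≈0.3373, G'=208/255≈0.8157, B'=166/255≈0.6510
K = 1 - max(R',G',B') = 1 - 208/255 = 47/255 = 0.18431… → 0.18
(1-R'-K)/(1-K) simplifies to (max-R)/max with max = 208:
C = (208-86)/208 = 122/208 = 0.58653… → 0.59
M = (208-208)/208 = 0/208 = 0 → 0.00
Y = (208-166)/208 = 42/208 = 0.20192… → 0.20
= CMYK(0.59, 0.00, 0.20, 0.18)


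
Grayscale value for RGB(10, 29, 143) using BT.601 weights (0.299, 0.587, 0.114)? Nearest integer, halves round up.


Gray = 0.299×R + 0.587×G + 0.114×B
Gray = 0.299×10 + 0.587×29 + 0.114×143
Gray = 2.990 + 17.023 + 16.302
Gray = 36.315 → round half up → 36
Gray = 36


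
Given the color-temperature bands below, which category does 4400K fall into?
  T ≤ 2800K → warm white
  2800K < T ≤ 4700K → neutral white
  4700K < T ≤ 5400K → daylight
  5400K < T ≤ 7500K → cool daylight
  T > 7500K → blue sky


Temperature: 4400K
2800K < 4400K ≤ 4700K → neutral white
Classification: neutral white


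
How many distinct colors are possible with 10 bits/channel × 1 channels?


Total bits = 10 bits/channel × 1 channels = 10 bits
Distinct colors = 2^10
= 1,024 colors


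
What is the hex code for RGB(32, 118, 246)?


R = 32 → 20 (hex)
G = 118 → 76 (hex)
B = 246 → F6 (hex)
Hex = #2076F6


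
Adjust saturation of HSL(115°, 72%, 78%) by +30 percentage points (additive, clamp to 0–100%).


Original S = 72%
Adjustment = +30 percentage points
New S = 72 + (30) = 102
Clamp to [0, 100] → 100
= HSL(115°, 100%, 78%)


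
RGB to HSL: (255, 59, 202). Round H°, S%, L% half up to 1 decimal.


Normalize: R'=255/255≈1.0000, G'=59/255≈0.2314, B'=202/255≈0.7922
Max=255/255, Min=59/255, Δ=Max-Min=196/255
L = (Max+Min)/2 = (255+59)/510 = 314/510 = 0.61568… → L = 61.6%
L > 0.5 → S = Δ/(2-Max-Min) = 196/(510-255-59) = 196/196 = 1 → S = 100.0%
(the 1/255 factors cancel in S and H, so raw channel differences can be used)
Max is R' → H = 60 × (((G-B)/Δ) mod 6) = 60 × (((59-202)/196) mod 6)
  (-143)/196 = -0.7295…; negative, so add 6 → 5.2704…
  H = 60 × 5.2704… = 316.224…° → H = 316.2°
= HSL(316.2°, 100.0%, 61.6%)


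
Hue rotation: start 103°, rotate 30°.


New hue = (H + rotation) mod 360
New hue = (103 + 30) mod 360
= 133 mod 360
= 133°


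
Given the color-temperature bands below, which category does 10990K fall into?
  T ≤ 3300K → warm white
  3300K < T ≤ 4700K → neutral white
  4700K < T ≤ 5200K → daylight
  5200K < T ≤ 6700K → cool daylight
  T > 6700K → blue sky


Temperature: 10990K
10990K > 6700K → blue sky
Classification: blue sky


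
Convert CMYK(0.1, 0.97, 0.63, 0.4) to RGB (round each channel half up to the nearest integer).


R = 255 × (1-C) × (1-K) = 255 × 0.90 × 0.60 = 137.7 → 138
G = 255 × (1-M) × (1-K) = 255 × 0.03 × 0.60 = 4.59 → 5
B = 255 × (1-Y) × (1-K) = 255 × 0.37 × 0.60 = 56.61 → 57
= RGB(138, 5, 57)


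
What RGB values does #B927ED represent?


B9 → 185 (R)
27 → 39 (G)
ED → 237 (B)
= RGB(185, 39, 237)


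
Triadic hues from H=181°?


Triadic: equally spaced at 120° intervals
H1 = 181°
H2 = (181 + 120) mod 360 = 301°
H3 = (181 + 240) mod 360 = 61°
Triadic = 181°, 301°, 61°


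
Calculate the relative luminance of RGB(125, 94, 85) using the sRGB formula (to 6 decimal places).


Linearize each channel (sRGB transfer function): c = v/255; c_lin = c/12.92 if c ≤ 0.04045, else ((c+0.055)/1.055)^2.4
  R: 125/255 ≈ 0.490196 > 0.04045 → ((0.490196+0.055)/1.055)^2.4 ≈ 0.205079
  G: 94/255 ≈ 0.368627 > 0.04045 → ((0.368627+0.055)/1.055)^2.4 ≈ 0.111932
  B: 85/255 ≈ 0.333333 > 0.04045 → ((0.333333+0.055)/1.055)^2.4 ≈ 0.090842
R_lin = 0.205079, G_lin = 0.111932, B_lin = 0.090842
L = 0.2126×R + 0.7152×G + 0.0722×B
L = 0.2126×0.205079 + 0.7152×0.111932 + 0.0722×0.090842
L ≈ 0.130213


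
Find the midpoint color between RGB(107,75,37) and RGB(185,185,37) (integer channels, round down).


Midpoint: each channel = ⌊(C₁+C₂)/2⌋
R: ⌊(107+185)/2⌋ = 146
G: ⌊(75+185)/2⌋ = 130
B: ⌊(37+37)/2⌋ = 37
= RGB(146, 130, 37)


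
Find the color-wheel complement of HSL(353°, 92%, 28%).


Complement = opposite side of color wheel = hue + 180°
H' = (353 + 180) mod 360 = 173°
S and L unchanged.
= HSL(173°, 92%, 28%)


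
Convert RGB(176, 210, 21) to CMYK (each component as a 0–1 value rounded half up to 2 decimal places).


R'=176/255≈0.6902, G'=210/255≈0.8235, B'=21/255≈0.0824
K = 1 - max(R',G',B') = 1 - 210/255 = 45/255 = 0.17647… → 0.18
(1-R'-K)/(1-K) simplifies to (max-R)/max with max = 210:
C = (210-176)/210 = 34/210 = 0.16190… → 0.16
M = (210-210)/210 = 0/210 = 0 → 0.00
Y = (210-21)/210 = 189/210 = 0.9 → 0.90
= CMYK(0.16, 0.00, 0.90, 0.18)


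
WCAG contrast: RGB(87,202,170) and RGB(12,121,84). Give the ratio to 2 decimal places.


Linearize each sRGB channel c=v/255: c/12.92 if c ≤ 0.04045 else ((c+0.055)/1.055)^2.4
L = 0.2126×R_lin + 0.7152×G_lin + 0.0722×B_lin
Color 1 (87,202,170):
  R=87: 87/255≈0.3412 > 0.04045 → ((0.3412+0.055)/1.055)^2.4 ≈ 0.09531
  G=202: 202/255≈0.7922 > 0.04045 → ((0.7922+0.055)/1.055)^2.4 ≈ 0.59062
  B=170: 170/255≈0.6667 > 0.04045 → ((0.6667+0.055)/1.055)^2.4 ≈ 0.40198
  L1 = 0.2126×0.09531 + 0.7152×0.59062 + 0.0722×0.40198 ≈ 0.47170
Color 2 (12,121,84):
  R=12: 12/255≈0.0471 > 0.04045 → ((0.0471+0.055)/1.055)^2.4 ≈ 0.00368
  G=121: 121/255≈0.4745 > 0.04045 → ((0.4745+0.055)/1.055)^2.4 ≈ 0.19120
  B=84: 84/255≈0.3294 > 0.04045 → ((0.3294+0.055)/1.055)^2.4 ≈ 0.08866
  L2 = 0.2126×0.00368 + 0.7152×0.19120 + 0.0722×0.08866 ≈ 0.14393
Lighter = 0.47170, Darker = 0.14393
Ratio = (L_lighter + 0.05) / (L_darker + 0.05)
Ratio = (0.47170 + 0.05) / (0.14393 + 0.05) = 0.52170 / 0.19393 ≈ 2.6901
Ratio ≈ 2.69:1


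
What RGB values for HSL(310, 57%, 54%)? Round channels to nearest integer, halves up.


H=310°, S=0.57, L=0.54
C = (1-|2L-1|)×S = (1-|0.08|)×0.57 = 0.5244
H' = H/60 = 310/60 ≈ 5.1667; X = C×(1-|H' mod 2 - 1|) = 0.437
m = L - C/2 = 0.54 - 0.2622 = 0.2778
Sector ⌊H'⌋ = 5 → (R',G',B') = (0.5244, 0.0, 0.437)
RGB = ((R'+m)×255, (G'+m)×255, (B'+m)×255) = (204.561, 70.839, 182.274)
Round half up → RGB(205, 71, 182)


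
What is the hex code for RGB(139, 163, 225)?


R = 139 → 8B (hex)
G = 163 → A3 (hex)
B = 225 → E1 (hex)
Hex = #8BA3E1


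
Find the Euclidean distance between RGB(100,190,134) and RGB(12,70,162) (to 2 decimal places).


d = √[(R₁-R₂)² + (G₁-G₂)² + (B₁-B₂)²]
d = √[(100-12)² + (190-70)² + (134-162)²]
d = √[7744 + 14400 + 784]
d = √22928
d ≈ 151.42


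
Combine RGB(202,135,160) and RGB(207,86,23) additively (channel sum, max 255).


Additive: each channel = min(255, C₁+C₂)
R: 202+207 = 409 → 255
G: 135+86 = 221 → 221
B: 160+23 = 183 → 183
= RGB(255, 221, 183)


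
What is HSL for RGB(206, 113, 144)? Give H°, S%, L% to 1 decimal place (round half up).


Normalize: R'=206/255≈0.8078, G'=113/255≈0.4431, B'=144/255≈0.5647
Max=206/255, Min=113/255, Δ=Max-Min=93/255
L = (Max+Min)/2 = (206+113)/510 = 319/510 = 0.62549… → L = 62.5%
L > 0.5 → S = Δ/(2-Max-Min) = 93/(510-206-113) = 93/191 = 0.48691… → S = 48.7%
(the 1/255 factors cancel in S and H, so raw channel differences can be used)
Max is R' → H = 60 × (((G-B)/Δ) mod 6) = 60 × (((113-144)/93) mod 6)
  (-31)/93 = -0.3333…; negative, so add 6 → 5.6666…
  H = 60 × 5.6666… = 340° → H = 340.0°
= HSL(340.0°, 48.7%, 62.5%)


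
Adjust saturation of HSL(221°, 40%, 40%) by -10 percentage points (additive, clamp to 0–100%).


Original S = 40%
Adjustment = -10 percentage points
New S = 40 + (-10) = 30
Clamp to [0, 100] → 30
= HSL(221°, 30%, 40%)


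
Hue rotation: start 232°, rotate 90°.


New hue = (H + rotation) mod 360
New hue = (232 + 90) mod 360
= 322 mod 360
= 322°


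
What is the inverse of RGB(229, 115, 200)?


Invert: (255-R, 255-G, 255-B)
R: 255-229 = 26
G: 255-115 = 140
B: 255-200 = 55
= RGB(26, 140, 55)


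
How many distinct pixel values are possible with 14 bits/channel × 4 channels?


Total bits = 14 bits/channel × 4 channels = 56 bits
Distinct pixel values = 2^56
= 72,057,594,037,927,936 pixel values


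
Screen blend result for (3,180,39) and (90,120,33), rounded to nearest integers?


Screen: C = 255 - (255-A)×(255-B)/255, rounded to nearest integer
R: 255 - (255-3)×(255-90)/255 = 255 - 41580/255 ≈ 255 - 163.059 = 91.941 → 92
G: 255 - (255-180)×(255-120)/255 = 255 - 10125/255 ≈ 255 - 39.706 = 215.294 → 215
B: 255 - (255-39)×(255-33)/255 = 255 - 47952/255 ≈ 255 - 188.047 = 66.953 → 67
= RGB(92, 215, 67)


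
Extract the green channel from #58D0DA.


Color: #58D0DA
R = 58 = 88
G = D0 = 208
B = DA = 218
Green = 208


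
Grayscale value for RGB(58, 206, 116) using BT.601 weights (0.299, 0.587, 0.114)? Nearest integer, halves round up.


Gray = 0.299×R + 0.587×G + 0.114×B
Gray = 0.299×58 + 0.587×206 + 0.114×116
Gray = 17.342 + 120.922 + 13.224
Gray = 151.488 → round half up → 151
Gray = 151


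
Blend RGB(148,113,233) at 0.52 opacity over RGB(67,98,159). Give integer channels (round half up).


C = α×F + (1-α)×B, with 1-α = 0.48
R: 0.52×148 + 0.48×67 = 76.96 + 32.16 = 109.12 → 109
G: 0.52×113 + 0.48×98 = 58.76 + 47.04 = 105.80 → 106
B: 0.52×233 + 0.48×159 = 121.16 + 76.32 = 197.48 → 197
= RGB(109, 106, 197)


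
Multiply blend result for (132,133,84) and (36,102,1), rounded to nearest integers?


Multiply: C = A×B/255, rounded to nearest integer
R: 132×36/255 = 4752/255 ≈ 18.635 → 19
G: 133×102/255 = 13566/255 ≈ 53.200 → 53
B: 84×1/255 = 84/255 ≈ 0.329 → 0
= RGB(19, 53, 0)


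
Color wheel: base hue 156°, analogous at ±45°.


Base hue: 156°
Left analog: (156 - 45) mod 360 = 111°
Right analog: (156 + 45) mod 360 = 201°
Analogous hues = 111° and 201°


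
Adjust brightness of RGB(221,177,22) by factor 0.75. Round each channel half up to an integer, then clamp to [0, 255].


Multiply each channel by 0.75, round half up, clamp to [0, 255]
R: 221×0.75 = 165.75 → round → 166
G: 177×0.75 = 132.75 → round → 133
B: 22×0.75 = 16.5 → round → 17
= RGB(166, 133, 17)


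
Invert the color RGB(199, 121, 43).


Invert: (255-R, 255-G, 255-B)
R: 255-199 = 56
G: 255-121 = 134
B: 255-43 = 212
= RGB(56, 134, 212)


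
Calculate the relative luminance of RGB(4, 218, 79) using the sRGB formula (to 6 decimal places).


Linearize each channel (sRGB transfer function): c = v/255; c_lin = c/12.92 if c ≤ 0.04045, else ((c+0.055)/1.055)^2.4
  R: 4/255 ≈ 0.015686 ≤ 0.04045 → 0.015686/12.92 ≈ 0.001214
  G: 218/255 ≈ 0.854902 > 0.04045 → ((0.854902+0.055)/1.055)^2.4 ≈ 0.701102
  B: 79/255 ≈ 0.309804 > 0.04045 → ((0.309804+0.055)/1.055)^2.4 ≈ 0.078187
R_lin = 0.001214, G_lin = 0.701102, B_lin = 0.078187
L = 0.2126×R + 0.7152×G + 0.0722×B
L = 0.2126×0.001214 + 0.7152×0.701102 + 0.0722×0.078187
L ≈ 0.507331


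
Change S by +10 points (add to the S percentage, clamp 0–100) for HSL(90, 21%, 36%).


Original S = 21%
Adjustment = +10 percentage points
New S = 21 + (10) = 31
Clamp to [0, 100] → 31
= HSL(90°, 31%, 36%)


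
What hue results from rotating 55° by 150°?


New hue = (H + rotation) mod 360
New hue = (55 + 150) mod 360
= 205 mod 360
= 205°


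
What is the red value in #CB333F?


Color: #CB333F
R = CB = 203
G = 33 = 51
B = 3F = 63
Red = 203


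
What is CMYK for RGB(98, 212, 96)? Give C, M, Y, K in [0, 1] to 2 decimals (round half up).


R'=98/255≈0.3843, G'=212/255≈0.8314, B'=96/255≈0.3765
K = 1 - max(R',G',B') = 1 - 212/255 = 43/255 = 0.16862… → 0.17
(1-R'-K)/(1-K) simplifies to (max-R)/max with max = 212:
C = (212-98)/212 = 114/212 = 0.53773… → 0.54
M = (212-212)/212 = 0/212 = 0 → 0.00
Y = (212-96)/212 = 116/212 = 0.54716… → 0.55
= CMYK(0.54, 0.00, 0.55, 0.17)


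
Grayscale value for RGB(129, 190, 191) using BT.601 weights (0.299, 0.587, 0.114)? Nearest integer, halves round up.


Gray = 0.299×R + 0.587×G + 0.114×B
Gray = 0.299×129 + 0.587×190 + 0.114×191
Gray = 38.571 + 111.530 + 21.774
Gray = 171.875 → round half up → 172
Gray = 172


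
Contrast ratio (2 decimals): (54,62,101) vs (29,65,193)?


Linearize each sRGB channel c=v/255: c/12.92 if c ≤ 0.04045 else ((c+0.055)/1.055)^2.4
L = 0.2126×R_lin + 0.7152×G_lin + 0.0722×B_lin
Color 1 (54,62,101):
  R=54: 54/255≈0.2118 > 0.04045 → ((0.2118+0.055)/1.055)^2.4 ≈ 0.03689
  G=62: 62/255≈0.2431 > 0.04045 → ((0.2431+0.055)/1.055)^2.4 ≈ 0.04817
  B=101: 101/255≈0.3961 > 0.04045 → ((0.3961+0.055)/1.055)^2.4 ≈ 0.13014
  L1 = 0.2126×0.03689 + 0.7152×0.04817 + 0.0722×0.13014 ≈ 0.05169
Color 2 (29,65,193):
  R=29: 29/255≈0.1137 > 0.04045 → ((0.1137+0.055)/1.055)^2.4 ≈ 0.01229
  G=65: 65/255≈0.2549 > 0.04045 → ((0.2549+0.055)/1.055)^2.4 ≈ 0.05286
  B=193: 193/255≈0.7569 > 0.04045 → ((0.7569+0.055)/1.055)^2.4 ≈ 0.53328
  L2 = 0.2126×0.01229 + 0.7152×0.05286 + 0.0722×0.53328 ≈ 0.07892
Lighter = 0.07892, Darker = 0.05169
Ratio = (L_lighter + 0.05) / (L_darker + 0.05)
Ratio = (0.07892 + 0.05) / (0.05169 + 0.05) = 0.12892 / 0.10169 ≈ 1.2678
Ratio ≈ 1.27:1


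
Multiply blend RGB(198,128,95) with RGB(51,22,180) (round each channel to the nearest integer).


Multiply: C = A×B/255, rounded to nearest integer
R: 198×51/255 = 10098/255 ≈ 39.600 → 40
G: 128×22/255 = 2816/255 ≈ 11.043 → 11
B: 95×180/255 = 17100/255 ≈ 67.059 → 67
= RGB(40, 11, 67)


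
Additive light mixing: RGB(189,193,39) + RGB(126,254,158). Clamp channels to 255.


Additive: each channel = min(255, C₁+C₂)
R: 189+126 = 315 → 255
G: 193+254 = 447 → 255
B: 39+158 = 197 → 197
= RGB(255, 255, 197)


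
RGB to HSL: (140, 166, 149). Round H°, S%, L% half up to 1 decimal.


Normalize: R'=140/255≈0.5490, G'=166/255≈0.6510, B'=149/255≈0.5843
Max=166/255, Min=140/255, Δ=Max-Min=26/255
L = (Max+Min)/2 = (166+140)/510 = 306/510 = 0.6 → L = 60.0%
L > 0.5 → S = Δ/(2-Max-Min) = 26/(510-166-140) = 26/204 = 0.12745… → S = 12.7%
(the 1/255 factors cancel in S and H, so raw channel differences can be used)
Max is G' → H = 60 × ((B-R)/Δ + 2) = 60 × ((149-140)/26 + 2)
  9/26 + 2 = 0.3461… + 2 = 2.3461…
  H = 60 × 2.3461… = 140.769…° → H = 140.8°
= HSL(140.8°, 12.7%, 60.0%)


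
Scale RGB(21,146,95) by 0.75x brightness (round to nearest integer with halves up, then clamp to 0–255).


Multiply each channel by 0.75, round half up, clamp to [0, 255]
R: 21×0.75 = 15.75 → round → 16
G: 146×0.75 = 109.5 → round → 110
B: 95×0.75 = 71.25 → round → 71
= RGB(16, 110, 71)


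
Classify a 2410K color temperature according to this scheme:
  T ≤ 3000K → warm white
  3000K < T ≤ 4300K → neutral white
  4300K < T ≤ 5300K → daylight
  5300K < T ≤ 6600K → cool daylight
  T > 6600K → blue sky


Temperature: 2410K
2410K ≤ 3000K → warm white
Classification: warm white


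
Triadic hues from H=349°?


Triadic: equally spaced at 120° intervals
H1 = 349°
H2 = (349 + 120) mod 360 = 109°
H3 = (349 + 240) mod 360 = 229°
Triadic = 349°, 109°, 229°


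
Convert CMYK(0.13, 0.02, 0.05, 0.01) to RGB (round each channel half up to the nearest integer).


R = 255 × (1-C) × (1-K) = 255 × 0.87 × 0.99 = 219.6315 → 220
G = 255 × (1-M) × (1-K) = 255 × 0.98 × 0.99 = 247.401 → 247
B = 255 × (1-Y) × (1-K) = 255 × 0.95 × 0.99 = 239.8275 → 240
= RGB(220, 247, 240)


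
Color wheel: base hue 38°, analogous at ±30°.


Base hue: 38°
Left analog: (38 - 30) mod 360 = 8°
Right analog: (38 + 30) mod 360 = 68°
Analogous hues = 8° and 68°


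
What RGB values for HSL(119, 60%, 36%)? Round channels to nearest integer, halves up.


H=119°, S=0.60, L=0.36
C = (1-|2L-1|)×S = (1-|-0.28|)×0.60 = 0.432
H' = H/60 = 119/60 ≈ 1.9833; X = C×(1-|H' mod 2 - 1|) = 0.0072
m = L - C/2 = 0.36 - 0.216 = 0.144
Sector ⌊H'⌋ = 1 → (R',G',B') = (0.0072, 0.432, 0.0)
RGB = ((R'+m)×255, (G'+m)×255, (B'+m)×255) = (38.556, 146.88, 36.72)
Round half up → RGB(39, 147, 37)


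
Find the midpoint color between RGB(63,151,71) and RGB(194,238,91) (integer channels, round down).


Midpoint: each channel = ⌊(C₁+C₂)/2⌋
R: ⌊(63+194)/2⌋ = 128
G: ⌊(151+238)/2⌋ = 194
B: ⌊(71+91)/2⌋ = 81
= RGB(128, 194, 81)


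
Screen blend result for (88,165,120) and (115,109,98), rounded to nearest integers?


Screen: C = 255 - (255-A)×(255-B)/255, rounded to nearest integer
R: 255 - (255-88)×(255-115)/255 = 255 - 23380/255 ≈ 255 - 91.686 = 163.314 → 163
G: 255 - (255-165)×(255-109)/255 = 255 - 13140/255 ≈ 255 - 51.529 = 203.471 → 203
B: 255 - (255-120)×(255-98)/255 = 255 - 21195/255 ≈ 255 - 83.118 = 171.882 → 172
= RGB(163, 203, 172)


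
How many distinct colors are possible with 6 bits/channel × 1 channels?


Total bits = 6 bits/channel × 1 channels = 6 bits
Distinct colors = 2^6
= 64 colors


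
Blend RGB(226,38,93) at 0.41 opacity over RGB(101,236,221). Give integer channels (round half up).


C = α×F + (1-α)×B, with 1-α = 0.59
R: 0.41×226 + 0.59×101 = 92.66 + 59.59 = 152.25 → 152
G: 0.41×38 + 0.59×236 = 15.58 + 139.24 = 154.82 → 155
B: 0.41×93 + 0.59×221 = 38.13 + 130.39 = 168.52 → 169
= RGB(152, 155, 169)


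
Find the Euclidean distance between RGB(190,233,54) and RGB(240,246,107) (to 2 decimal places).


d = √[(R₁-R₂)² + (G₁-G₂)² + (B₁-B₂)²]
d = √[(190-240)² + (233-246)² + (54-107)²]
d = √[2500 + 169 + 2809]
d = √5478
d ≈ 74.01


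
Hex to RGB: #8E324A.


8E → 142 (R)
32 → 50 (G)
4A → 74 (B)
= RGB(142, 50, 74)


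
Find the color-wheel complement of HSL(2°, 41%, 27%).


Complement = opposite side of color wheel = hue + 180°
H' = (2 + 180) mod 360 = 182°
S and L unchanged.
= HSL(182°, 41%, 27%)


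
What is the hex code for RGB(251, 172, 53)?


R = 251 → FB (hex)
G = 172 → AC (hex)
B = 53 → 35 (hex)
Hex = #FBAC35


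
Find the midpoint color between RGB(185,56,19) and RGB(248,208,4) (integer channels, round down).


Midpoint: each channel = ⌊(C₁+C₂)/2⌋
R: ⌊(185+248)/2⌋ = 216
G: ⌊(56+208)/2⌋ = 132
B: ⌊(19+4)/2⌋ = 11
= RGB(216, 132, 11)


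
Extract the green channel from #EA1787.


Color: #EA1787
R = EA = 234
G = 17 = 23
B = 87 = 135
Green = 23


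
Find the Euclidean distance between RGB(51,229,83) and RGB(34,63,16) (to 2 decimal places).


d = √[(R₁-R₂)² + (G₁-G₂)² + (B₁-B₂)²]
d = √[(51-34)² + (229-63)² + (83-16)²]
d = √[289 + 27556 + 4489]
d = √32334
d ≈ 179.82


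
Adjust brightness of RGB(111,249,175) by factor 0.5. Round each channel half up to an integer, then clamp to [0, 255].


Multiply each channel by 0.5, round half up, clamp to [0, 255]
R: 111×0.5 = 55.5 → round → 56
G: 249×0.5 = 124.5 → round → 125
B: 175×0.5 = 87.5 → round → 88
= RGB(56, 125, 88)


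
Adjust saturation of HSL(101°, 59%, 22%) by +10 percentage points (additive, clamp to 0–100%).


Original S = 59%
Adjustment = +10 percentage points
New S = 59 + (10) = 69
Clamp to [0, 100] → 69
= HSL(101°, 69%, 22%)


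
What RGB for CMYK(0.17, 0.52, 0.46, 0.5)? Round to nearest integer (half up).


R = 255 × (1-C) × (1-K) = 255 × 0.83 × 0.50 = 105.825 → 106
G = 255 × (1-M) × (1-K) = 255 × 0.48 × 0.50 = 61.2 → 61
B = 255 × (1-Y) × (1-K) = 255 × 0.54 × 0.50 = 68.85 → 69
= RGB(106, 61, 69)


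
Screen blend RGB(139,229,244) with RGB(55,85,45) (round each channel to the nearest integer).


Screen: C = 255 - (255-A)×(255-B)/255, rounded to nearest integer
R: 255 - (255-139)×(255-55)/255 = 255 - 23200/255 ≈ 255 - 90.980 = 164.020 → 164
G: 255 - (255-229)×(255-85)/255 = 255 - 4420/255 ≈ 255 - 17.333 = 237.667 → 238
B: 255 - (255-244)×(255-45)/255 = 255 - 2310/255 ≈ 255 - 9.059 = 245.941 → 246
= RGB(164, 238, 246)


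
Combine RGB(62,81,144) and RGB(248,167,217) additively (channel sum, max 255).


Additive: each channel = min(255, C₁+C₂)
R: 62+248 = 310 → 255
G: 81+167 = 248 → 248
B: 144+217 = 361 → 255
= RGB(255, 248, 255)


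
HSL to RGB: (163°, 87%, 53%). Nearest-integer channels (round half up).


H=163°, S=0.87, L=0.53
C = (1-|2L-1|)×S = (1-|0.06|)×0.87 = 0.8178
H' = H/60 = 163/60 ≈ 2.7167; X = C×(1-|H' mod 2 - 1|) = 0.58609
m = L - C/2 = 0.53 - 0.4089 = 0.1211
Sector ⌊H'⌋ = 2 → (R',G',B') = (0.0, 0.8178, 0.58609)
RGB = ((R'+m)×255, (G'+m)×255, (B'+m)×255) = (30.8805, 239.4195, 180.33345)
Round half up → RGB(31, 239, 180)


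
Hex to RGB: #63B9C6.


63 → 99 (R)
B9 → 185 (G)
C6 → 198 (B)
= RGB(99, 185, 198)


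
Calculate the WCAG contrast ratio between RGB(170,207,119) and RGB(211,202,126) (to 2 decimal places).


Linearize each sRGB channel c=v/255: c/12.92 if c ≤ 0.04045 else ((c+0.055)/1.055)^2.4
L = 0.2126×R_lin + 0.7152×G_lin + 0.0722×B_lin
Color 1 (170,207,119):
  R=170: 170/255≈0.6667 > 0.04045 → ((0.6667+0.055)/1.055)^2.4 ≈ 0.40198
  G=207: 207/255≈0.8118 > 0.04045 → ((0.8118+0.055)/1.055)^2.4 ≈ 0.62396
  B=119: 119/255≈0.4667 > 0.04045 → ((0.4667+0.055)/1.055)^2.4 ≈ 0.18447
  L1 = 0.2126×0.40198 + 0.7152×0.62396 + 0.0722×0.18447 ≈ 0.54504
Color 2 (211,202,126):
  R=211: 211/255≈0.8275 > 0.04045 → ((0.8275+0.055)/1.055)^2.4 ≈ 0.65141
  G=202: 202/255≈0.7922 > 0.04045 → ((0.7922+0.055)/1.055)^2.4 ≈ 0.59062
  B=126: 126/255≈0.4941 > 0.04045 → ((0.4941+0.055)/1.055)^2.4 ≈ 0.20864
  L2 = 0.2126×0.65141 + 0.7152×0.59062 + 0.0722×0.20864 ≈ 0.57596
Lighter = 0.57596, Darker = 0.54504
Ratio = (L_lighter + 0.05) / (L_darker + 0.05)
Ratio = (0.57596 + 0.05) / (0.54504 + 0.05) = 0.62596 / 0.59504 ≈ 1.0520
Ratio ≈ 1.05:1


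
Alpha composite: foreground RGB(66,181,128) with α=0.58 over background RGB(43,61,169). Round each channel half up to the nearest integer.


C = α×F + (1-α)×B, with 1-α = 0.42
R: 0.58×66 + 0.42×43 = 38.28 + 18.06 = 56.34 → 56
G: 0.58×181 + 0.42×61 = 104.98 + 25.62 = 130.60 → 131
B: 0.58×128 + 0.42×169 = 74.24 + 70.98 = 145.22 → 145
= RGB(56, 131, 145)


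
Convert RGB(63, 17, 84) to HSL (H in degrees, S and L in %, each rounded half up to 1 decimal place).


Normalize: R'=63/255≈0.2471, G'=17/255≈0.0667, B'=84/255≈0.3294
Max=84/255, Min=17/255, Δ=Max-Min=67/255
L = (Max+Min)/2 = (84+17)/510 = 101/510 = 0.19803… → L = 19.8%
L ≤ 0.5 → S = Δ/(Max+Min) = 67/(84+17) = 67/101 = 0.66336… → S = 66.3%
(the 1/255 factors cancel in S and H, so raw channel differences can be used)
Max is B' → H = 60 × ((R-G)/Δ + 4) = 60 × ((63-17)/67 + 4)
  46/67 + 4 = 0.6865… + 4 = 4.6865…
  H = 60 × 4.6865… = 281.194…° → H = 281.2°
= HSL(281.2°, 66.3%, 19.8%)


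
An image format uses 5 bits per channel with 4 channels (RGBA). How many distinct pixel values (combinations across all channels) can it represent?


Total bits = 5 bits/channel × 4 channels = 20 bits
Distinct pixel values = 2^20
= 1,048,576 pixel values


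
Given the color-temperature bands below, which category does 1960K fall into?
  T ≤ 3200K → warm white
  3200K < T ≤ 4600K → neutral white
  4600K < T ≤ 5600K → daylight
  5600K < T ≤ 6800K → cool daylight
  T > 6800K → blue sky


Temperature: 1960K
1960K ≤ 3200K → warm white
Classification: warm white


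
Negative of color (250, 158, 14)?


Invert: (255-R, 255-G, 255-B)
R: 255-250 = 5
G: 255-158 = 97
B: 255-14 = 241
= RGB(5, 97, 241)


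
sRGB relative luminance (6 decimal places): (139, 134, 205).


Linearize each channel (sRGB transfer function): c = v/255; c_lin = c/12.92 if c ≤ 0.04045, else ((c+0.055)/1.055)^2.4
  R: 139/255 ≈ 0.545098 > 0.04045 → ((0.545098+0.055)/1.055)^2.4 ≈ 0.258183
  G: 134/255 ≈ 0.525490 > 0.04045 → ((0.525490+0.055)/1.055)^2.4 ≈ 0.238398
  B: 205/255 ≈ 0.803922 > 0.04045 → ((0.803922+0.055)/1.055)^2.4 ≈ 0.610496
R_lin = 0.258183, G_lin = 0.238398, B_lin = 0.610496
L = 0.2126×R + 0.7152×G + 0.0722×B
L = 0.2126×0.258183 + 0.7152×0.238398 + 0.0722×0.610496
L ≈ 0.269469


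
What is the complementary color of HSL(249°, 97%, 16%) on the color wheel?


Complement = opposite side of color wheel = hue + 180°
H' = (249 + 180) mod 360 = 69°
S and L unchanged.
= HSL(69°, 97%, 16%)


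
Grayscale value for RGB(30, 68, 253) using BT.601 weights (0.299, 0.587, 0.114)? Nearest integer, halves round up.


Gray = 0.299×R + 0.587×G + 0.114×B
Gray = 0.299×30 + 0.587×68 + 0.114×253
Gray = 8.970 + 39.916 + 28.842
Gray = 77.728 → round half up → 78
Gray = 78


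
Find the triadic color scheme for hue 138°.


Triadic: equally spaced at 120° intervals
H1 = 138°
H2 = (138 + 120) mod 360 = 258°
H3 = (138 + 240) mod 360 = 18°
Triadic = 138°, 258°, 18°


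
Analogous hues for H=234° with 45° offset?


Base hue: 234°
Left analog: (234 - 45) mod 360 = 189°
Right analog: (234 + 45) mod 360 = 279°
Analogous hues = 189° and 279°


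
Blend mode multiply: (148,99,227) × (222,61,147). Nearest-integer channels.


Multiply: C = A×B/255, rounded to nearest integer
R: 148×222/255 = 32856/255 ≈ 128.847 → 129
G: 99×61/255 = 6039/255 ≈ 23.682 → 24
B: 227×147/255 = 33369/255 ≈ 130.859 → 131
= RGB(129, 24, 131)


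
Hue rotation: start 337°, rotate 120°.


New hue = (H + rotation) mod 360
New hue = (337 + 120) mod 360
= 457 mod 360
= 97°


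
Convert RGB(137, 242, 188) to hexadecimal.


R = 137 → 89 (hex)
G = 242 → F2 (hex)
B = 188 → BC (hex)
Hex = #89F2BC


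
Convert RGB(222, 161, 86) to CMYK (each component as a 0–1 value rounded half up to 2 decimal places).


R'=222/255≈0.8706, G'=161/255≈0.6314, B'=86/255≈0.3373
K = 1 - max(R',G',B') = 1 - 222/255 = 33/255 = 0.12941… → 0.13
(1-R'-K)/(1-K) simplifies to (max-R)/max with max = 222:
C = (222-222)/222 = 0/222 = 0 → 0.00
M = (222-161)/222 = 61/222 = 0.27477… → 0.27
Y = (222-86)/222 = 136/222 = 0.61261… → 0.61
= CMYK(0.00, 0.27, 0.61, 0.13)


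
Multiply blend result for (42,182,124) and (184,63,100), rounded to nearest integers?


Multiply: C = A×B/255, rounded to nearest integer
R: 42×184/255 = 7728/255 ≈ 30.306 → 30
G: 182×63/255 = 11466/255 ≈ 44.965 → 45
B: 124×100/255 = 12400/255 ≈ 48.627 → 49
= RGB(30, 45, 49)


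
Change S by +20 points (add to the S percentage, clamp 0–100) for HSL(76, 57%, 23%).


Original S = 57%
Adjustment = +20 percentage points
New S = 57 + (20) = 77
Clamp to [0, 100] → 77
= HSL(76°, 77%, 23%)


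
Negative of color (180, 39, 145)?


Invert: (255-R, 255-G, 255-B)
R: 255-180 = 75
G: 255-39 = 216
B: 255-145 = 110
= RGB(75, 216, 110)


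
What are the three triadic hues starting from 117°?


Triadic: equally spaced at 120° intervals
H1 = 117°
H2 = (117 + 120) mod 360 = 237°
H3 = (117 + 240) mod 360 = 357°
Triadic = 117°, 237°, 357°


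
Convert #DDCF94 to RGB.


DD → 221 (R)
CF → 207 (G)
94 → 148 (B)
= RGB(221, 207, 148)


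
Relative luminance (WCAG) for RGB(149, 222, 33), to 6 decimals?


Linearize each channel (sRGB transfer function): c = v/255; c_lin = c/12.92 if c ≤ 0.04045, else ((c+0.055)/1.055)^2.4
  R: 149/255 ≈ 0.584314 > 0.04045 → ((0.584314+0.055)/1.055)^2.4 ≈ 0.300544
  G: 222/255 ≈ 0.870588 > 0.04045 → ((0.870588+0.055)/1.055)^2.4 ≈ 0.730461
  B: 33/255 ≈ 0.129412 > 0.04045 → ((0.129412+0.055)/1.055)^2.4 ≈ 0.015209
R_lin = 0.300544, G_lin = 0.730461, B_lin = 0.015209
L = 0.2126×R + 0.7152×G + 0.0722×B
L = 0.2126×0.300544 + 0.7152×0.730461 + 0.0722×0.015209
L ≈ 0.587419
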